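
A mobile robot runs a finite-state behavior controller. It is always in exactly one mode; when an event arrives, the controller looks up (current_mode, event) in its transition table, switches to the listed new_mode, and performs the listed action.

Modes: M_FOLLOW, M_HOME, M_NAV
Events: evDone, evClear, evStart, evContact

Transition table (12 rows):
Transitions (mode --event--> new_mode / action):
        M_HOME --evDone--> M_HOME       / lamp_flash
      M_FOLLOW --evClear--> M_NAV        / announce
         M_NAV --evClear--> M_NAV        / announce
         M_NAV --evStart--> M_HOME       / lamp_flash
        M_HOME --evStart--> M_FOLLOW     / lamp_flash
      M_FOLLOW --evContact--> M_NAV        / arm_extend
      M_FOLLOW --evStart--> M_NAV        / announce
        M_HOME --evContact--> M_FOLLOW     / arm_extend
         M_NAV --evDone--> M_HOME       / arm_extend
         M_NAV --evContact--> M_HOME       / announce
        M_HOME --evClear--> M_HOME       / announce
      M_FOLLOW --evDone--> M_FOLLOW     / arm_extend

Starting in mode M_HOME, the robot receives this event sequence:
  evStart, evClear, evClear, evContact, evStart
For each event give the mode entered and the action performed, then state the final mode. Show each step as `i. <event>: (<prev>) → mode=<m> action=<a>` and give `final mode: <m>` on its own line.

1. evStart: (M_HOME) → mode=M_FOLLOW action=lamp_flash
2. evClear: (M_FOLLOW) → mode=M_NAV action=announce
3. evClear: (M_NAV) → mode=M_NAV action=announce
4. evContact: (M_NAV) → mode=M_HOME action=announce
5. evStart: (M_HOME) → mode=M_FOLLOW action=lamp_flash

final mode: M_FOLLOW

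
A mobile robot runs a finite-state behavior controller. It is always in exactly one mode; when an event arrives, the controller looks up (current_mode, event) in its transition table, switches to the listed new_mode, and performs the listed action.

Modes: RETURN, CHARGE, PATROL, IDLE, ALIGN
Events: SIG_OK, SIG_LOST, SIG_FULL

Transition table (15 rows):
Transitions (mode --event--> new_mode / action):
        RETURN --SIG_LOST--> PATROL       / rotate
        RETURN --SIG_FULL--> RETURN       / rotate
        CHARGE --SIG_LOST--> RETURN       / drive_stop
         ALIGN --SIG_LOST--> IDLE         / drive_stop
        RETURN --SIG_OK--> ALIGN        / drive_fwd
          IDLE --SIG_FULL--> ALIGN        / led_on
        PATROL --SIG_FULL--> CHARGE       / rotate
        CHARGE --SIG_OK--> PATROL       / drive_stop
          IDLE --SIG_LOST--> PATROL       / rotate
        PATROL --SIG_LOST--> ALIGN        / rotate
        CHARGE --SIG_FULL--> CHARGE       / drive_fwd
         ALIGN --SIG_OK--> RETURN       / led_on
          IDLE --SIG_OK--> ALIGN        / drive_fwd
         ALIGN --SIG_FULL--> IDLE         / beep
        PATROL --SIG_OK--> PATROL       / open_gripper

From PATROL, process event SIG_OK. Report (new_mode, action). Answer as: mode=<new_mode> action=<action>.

mode=PATROL action=open_gripper

current mode = PATROL; filter table to that mode:
  (PATROL, SIG_FULL) → (CHARGE, rotate)
  (PATROL, SIG_LOST) → (ALIGN, rotate)
  (PATROL, SIG_OK) → (PATROL, open_gripper)  ← event matches
event = SIG_OK selects (PATROL, open_gripper)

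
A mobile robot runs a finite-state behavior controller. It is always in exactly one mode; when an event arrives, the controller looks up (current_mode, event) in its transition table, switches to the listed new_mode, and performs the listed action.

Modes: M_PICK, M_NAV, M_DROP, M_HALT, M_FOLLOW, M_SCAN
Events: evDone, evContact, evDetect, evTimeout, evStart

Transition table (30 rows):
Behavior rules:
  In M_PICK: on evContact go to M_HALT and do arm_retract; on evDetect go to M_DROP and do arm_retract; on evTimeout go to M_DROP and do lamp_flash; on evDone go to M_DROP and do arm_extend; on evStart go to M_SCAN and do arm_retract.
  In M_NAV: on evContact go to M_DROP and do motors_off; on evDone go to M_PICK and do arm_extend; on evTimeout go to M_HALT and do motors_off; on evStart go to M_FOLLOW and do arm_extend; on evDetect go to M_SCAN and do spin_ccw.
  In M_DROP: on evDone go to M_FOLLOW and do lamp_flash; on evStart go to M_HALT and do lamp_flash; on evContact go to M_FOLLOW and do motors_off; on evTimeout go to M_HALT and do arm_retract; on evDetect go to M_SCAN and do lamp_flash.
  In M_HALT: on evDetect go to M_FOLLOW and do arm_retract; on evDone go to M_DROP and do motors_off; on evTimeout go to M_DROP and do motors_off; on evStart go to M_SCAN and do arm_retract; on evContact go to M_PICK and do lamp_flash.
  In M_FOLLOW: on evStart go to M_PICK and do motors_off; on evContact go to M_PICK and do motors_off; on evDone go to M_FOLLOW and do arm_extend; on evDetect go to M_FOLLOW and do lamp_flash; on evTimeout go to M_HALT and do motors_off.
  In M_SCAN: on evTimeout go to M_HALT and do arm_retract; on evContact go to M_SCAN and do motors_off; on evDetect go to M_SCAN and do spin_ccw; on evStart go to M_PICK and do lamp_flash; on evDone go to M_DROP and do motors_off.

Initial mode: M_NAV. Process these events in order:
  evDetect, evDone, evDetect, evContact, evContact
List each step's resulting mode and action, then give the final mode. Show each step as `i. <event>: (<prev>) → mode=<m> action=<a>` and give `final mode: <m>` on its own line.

1. evDetect: (M_NAV) → mode=M_SCAN action=spin_ccw
2. evDone: (M_SCAN) → mode=M_DROP action=motors_off
3. evDetect: (M_DROP) → mode=M_SCAN action=lamp_flash
4. evContact: (M_SCAN) → mode=M_SCAN action=motors_off
5. evContact: (M_SCAN) → mode=M_SCAN action=motors_off

final mode: M_SCAN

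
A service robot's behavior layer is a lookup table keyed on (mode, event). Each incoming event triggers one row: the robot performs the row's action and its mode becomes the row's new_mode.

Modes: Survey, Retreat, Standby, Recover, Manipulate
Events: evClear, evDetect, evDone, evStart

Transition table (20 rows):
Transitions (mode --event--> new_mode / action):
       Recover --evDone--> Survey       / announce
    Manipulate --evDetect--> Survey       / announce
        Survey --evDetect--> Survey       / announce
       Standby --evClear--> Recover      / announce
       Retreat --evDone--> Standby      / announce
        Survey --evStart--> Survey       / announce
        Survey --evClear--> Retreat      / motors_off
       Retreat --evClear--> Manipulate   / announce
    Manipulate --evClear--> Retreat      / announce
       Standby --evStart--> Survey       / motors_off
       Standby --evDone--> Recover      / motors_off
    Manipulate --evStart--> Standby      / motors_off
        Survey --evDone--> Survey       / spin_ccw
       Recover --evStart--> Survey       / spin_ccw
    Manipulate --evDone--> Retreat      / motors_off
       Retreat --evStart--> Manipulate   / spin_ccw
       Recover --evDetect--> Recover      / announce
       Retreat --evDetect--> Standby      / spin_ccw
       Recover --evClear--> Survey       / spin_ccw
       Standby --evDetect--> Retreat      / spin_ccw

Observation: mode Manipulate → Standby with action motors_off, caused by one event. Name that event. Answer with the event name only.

evStart

try evClear: (Manipulate, evClear) → (Retreat, announce)
try evDetect: (Manipulate, evDetect) → (Survey, announce)
try evDone: (Manipulate, evDone) → (Retreat, motors_off)
try evStart: (Manipulate, evStart) → (Standby, motors_off)  ← matches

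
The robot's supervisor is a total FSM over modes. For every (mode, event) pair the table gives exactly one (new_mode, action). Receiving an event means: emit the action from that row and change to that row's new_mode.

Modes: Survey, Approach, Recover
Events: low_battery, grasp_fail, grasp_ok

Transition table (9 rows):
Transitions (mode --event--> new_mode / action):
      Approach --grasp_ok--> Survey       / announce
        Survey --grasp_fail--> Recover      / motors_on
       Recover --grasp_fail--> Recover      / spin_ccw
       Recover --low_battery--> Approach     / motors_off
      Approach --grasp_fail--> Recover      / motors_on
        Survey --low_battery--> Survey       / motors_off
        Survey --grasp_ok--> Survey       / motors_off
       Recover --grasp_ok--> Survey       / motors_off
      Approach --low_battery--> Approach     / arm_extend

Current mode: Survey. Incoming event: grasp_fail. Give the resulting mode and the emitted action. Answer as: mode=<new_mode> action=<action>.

current mode = Survey; filter table to that mode:
  (Survey, grasp_fail) → (Recover, motors_on)  ← event matches
  (Survey, low_battery) → (Survey, motors_off)
  (Survey, grasp_ok) → (Survey, motors_off)
event = grasp_fail selects (Recover, motors_on)

mode=Recover action=motors_on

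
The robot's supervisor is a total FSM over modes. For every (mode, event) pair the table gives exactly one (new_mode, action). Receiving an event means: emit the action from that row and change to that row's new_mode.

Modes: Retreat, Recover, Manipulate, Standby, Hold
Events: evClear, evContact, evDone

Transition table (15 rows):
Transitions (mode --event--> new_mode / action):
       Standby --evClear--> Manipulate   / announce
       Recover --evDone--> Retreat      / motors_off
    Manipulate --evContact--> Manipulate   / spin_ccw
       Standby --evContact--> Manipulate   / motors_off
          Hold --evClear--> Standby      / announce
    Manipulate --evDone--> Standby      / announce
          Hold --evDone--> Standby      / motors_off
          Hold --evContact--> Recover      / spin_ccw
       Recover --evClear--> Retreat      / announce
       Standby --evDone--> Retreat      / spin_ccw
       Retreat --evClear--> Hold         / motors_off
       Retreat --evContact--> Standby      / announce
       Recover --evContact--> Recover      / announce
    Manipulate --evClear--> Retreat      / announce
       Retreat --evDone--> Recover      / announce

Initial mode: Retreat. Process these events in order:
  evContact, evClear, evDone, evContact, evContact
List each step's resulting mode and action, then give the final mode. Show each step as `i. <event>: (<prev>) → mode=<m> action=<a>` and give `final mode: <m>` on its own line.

1. evContact: (Retreat) → mode=Standby action=announce
2. evClear: (Standby) → mode=Manipulate action=announce
3. evDone: (Manipulate) → mode=Standby action=announce
4. evContact: (Standby) → mode=Manipulate action=motors_off
5. evContact: (Manipulate) → mode=Manipulate action=spin_ccw

final mode: Manipulate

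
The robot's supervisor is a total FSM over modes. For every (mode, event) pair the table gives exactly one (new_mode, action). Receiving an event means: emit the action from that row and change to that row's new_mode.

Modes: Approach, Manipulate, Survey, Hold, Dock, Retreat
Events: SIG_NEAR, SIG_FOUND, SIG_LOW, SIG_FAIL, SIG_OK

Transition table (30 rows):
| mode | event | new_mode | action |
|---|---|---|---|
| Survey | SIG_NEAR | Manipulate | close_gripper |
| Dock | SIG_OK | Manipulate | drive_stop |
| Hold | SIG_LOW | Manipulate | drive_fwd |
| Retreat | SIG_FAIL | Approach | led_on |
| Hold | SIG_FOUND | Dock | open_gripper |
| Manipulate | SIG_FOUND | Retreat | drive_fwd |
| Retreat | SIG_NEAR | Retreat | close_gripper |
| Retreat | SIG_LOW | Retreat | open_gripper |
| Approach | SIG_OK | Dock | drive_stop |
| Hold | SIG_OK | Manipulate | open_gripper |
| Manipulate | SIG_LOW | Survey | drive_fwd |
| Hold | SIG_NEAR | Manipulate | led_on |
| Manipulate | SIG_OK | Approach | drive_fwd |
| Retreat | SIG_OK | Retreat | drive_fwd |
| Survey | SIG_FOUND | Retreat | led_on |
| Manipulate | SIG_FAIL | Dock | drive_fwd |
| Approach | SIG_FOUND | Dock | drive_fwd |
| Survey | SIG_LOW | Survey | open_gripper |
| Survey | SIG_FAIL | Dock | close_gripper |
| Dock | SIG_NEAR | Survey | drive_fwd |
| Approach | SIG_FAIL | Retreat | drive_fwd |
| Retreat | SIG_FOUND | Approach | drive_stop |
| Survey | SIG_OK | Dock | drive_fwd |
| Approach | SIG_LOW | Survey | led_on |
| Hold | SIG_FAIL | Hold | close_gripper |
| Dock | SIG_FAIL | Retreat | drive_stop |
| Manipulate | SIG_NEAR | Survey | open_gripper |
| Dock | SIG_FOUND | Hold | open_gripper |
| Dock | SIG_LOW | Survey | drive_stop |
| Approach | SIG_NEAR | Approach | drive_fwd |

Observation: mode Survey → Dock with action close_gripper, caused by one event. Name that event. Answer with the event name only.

SIG_FAIL

try SIG_NEAR: (Survey, SIG_NEAR) → (Manipulate, close_gripper)
try SIG_FOUND: (Survey, SIG_FOUND) → (Retreat, led_on)
try SIG_LOW: (Survey, SIG_LOW) → (Survey, open_gripper)
try SIG_FAIL: (Survey, SIG_FAIL) → (Dock, close_gripper)  ← matches
try SIG_OK: (Survey, SIG_OK) → (Dock, drive_fwd)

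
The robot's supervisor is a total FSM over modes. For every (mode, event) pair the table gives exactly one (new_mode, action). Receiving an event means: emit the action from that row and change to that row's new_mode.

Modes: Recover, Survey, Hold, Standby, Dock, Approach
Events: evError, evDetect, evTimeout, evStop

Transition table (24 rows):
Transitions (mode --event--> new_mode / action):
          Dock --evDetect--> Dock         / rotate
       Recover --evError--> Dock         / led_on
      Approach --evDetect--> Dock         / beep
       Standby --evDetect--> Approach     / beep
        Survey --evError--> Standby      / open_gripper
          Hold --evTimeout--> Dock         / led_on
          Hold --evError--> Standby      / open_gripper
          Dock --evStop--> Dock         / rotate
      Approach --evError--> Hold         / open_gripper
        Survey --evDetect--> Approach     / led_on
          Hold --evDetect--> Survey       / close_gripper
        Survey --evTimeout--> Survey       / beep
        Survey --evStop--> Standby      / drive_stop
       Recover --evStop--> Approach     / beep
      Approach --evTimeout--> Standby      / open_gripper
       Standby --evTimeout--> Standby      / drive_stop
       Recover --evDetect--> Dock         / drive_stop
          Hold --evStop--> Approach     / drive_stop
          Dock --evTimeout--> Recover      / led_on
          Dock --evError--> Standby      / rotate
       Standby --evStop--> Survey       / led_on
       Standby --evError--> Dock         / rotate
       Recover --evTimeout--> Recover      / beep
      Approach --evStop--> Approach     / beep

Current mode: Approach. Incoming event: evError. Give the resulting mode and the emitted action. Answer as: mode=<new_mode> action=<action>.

mode=Hold action=open_gripper

current mode = Approach; filter table to that mode:
  (Approach, evDetect) → (Dock, beep)
  (Approach, evError) → (Hold, open_gripper)  ← event matches
  (Approach, evTimeout) → (Standby, open_gripper)
  (Approach, evStop) → (Approach, beep)
event = evError selects (Hold, open_gripper)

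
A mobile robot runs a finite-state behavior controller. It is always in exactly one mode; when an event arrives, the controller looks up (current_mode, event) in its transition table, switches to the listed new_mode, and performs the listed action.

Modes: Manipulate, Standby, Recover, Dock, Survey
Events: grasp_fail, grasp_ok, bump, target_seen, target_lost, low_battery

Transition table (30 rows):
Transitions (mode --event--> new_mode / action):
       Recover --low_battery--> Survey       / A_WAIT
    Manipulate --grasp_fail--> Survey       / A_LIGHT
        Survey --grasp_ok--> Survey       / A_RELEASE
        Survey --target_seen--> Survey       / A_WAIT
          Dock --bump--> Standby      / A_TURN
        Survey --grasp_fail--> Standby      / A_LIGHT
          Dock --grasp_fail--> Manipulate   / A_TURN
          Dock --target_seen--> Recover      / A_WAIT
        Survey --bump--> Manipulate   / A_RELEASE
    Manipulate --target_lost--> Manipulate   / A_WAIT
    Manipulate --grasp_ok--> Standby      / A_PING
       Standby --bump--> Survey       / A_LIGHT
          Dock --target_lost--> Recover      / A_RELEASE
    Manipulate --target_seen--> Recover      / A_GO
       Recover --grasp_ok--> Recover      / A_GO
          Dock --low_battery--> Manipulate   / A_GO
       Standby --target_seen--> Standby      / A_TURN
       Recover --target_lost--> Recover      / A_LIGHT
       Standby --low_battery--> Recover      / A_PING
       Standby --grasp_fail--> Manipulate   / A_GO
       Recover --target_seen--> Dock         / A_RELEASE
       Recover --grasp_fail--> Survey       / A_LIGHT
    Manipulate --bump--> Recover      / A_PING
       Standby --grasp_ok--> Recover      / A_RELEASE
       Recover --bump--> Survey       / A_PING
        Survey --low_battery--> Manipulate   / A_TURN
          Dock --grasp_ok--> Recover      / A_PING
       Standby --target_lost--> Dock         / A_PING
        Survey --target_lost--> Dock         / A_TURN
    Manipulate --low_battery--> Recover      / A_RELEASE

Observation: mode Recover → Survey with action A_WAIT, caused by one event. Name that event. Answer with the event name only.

try grasp_fail: (Recover, grasp_fail) → (Survey, A_LIGHT)
try grasp_ok: (Recover, grasp_ok) → (Recover, A_GO)
try bump: (Recover, bump) → (Survey, A_PING)
try target_seen: (Recover, target_seen) → (Dock, A_RELEASE)
try target_lost: (Recover, target_lost) → (Recover, A_LIGHT)
try low_battery: (Recover, low_battery) → (Survey, A_WAIT)  ← matches

low_battery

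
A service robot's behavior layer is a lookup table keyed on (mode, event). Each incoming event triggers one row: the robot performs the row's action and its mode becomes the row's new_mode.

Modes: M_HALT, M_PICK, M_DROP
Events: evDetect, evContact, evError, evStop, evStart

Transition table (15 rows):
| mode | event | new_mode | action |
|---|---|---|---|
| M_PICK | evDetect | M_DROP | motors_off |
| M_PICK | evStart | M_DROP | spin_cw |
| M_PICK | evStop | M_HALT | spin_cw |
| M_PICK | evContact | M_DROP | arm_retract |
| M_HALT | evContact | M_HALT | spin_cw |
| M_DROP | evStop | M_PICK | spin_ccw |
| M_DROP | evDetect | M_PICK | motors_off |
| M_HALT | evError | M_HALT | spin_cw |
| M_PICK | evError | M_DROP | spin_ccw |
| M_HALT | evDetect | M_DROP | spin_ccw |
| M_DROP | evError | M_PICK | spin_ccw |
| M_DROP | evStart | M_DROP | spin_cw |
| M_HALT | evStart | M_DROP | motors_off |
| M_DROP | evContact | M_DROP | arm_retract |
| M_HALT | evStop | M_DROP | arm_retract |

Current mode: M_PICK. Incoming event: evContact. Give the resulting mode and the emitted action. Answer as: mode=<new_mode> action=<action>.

current mode = M_PICK; filter table to that mode:
  (M_PICK, evDetect) → (M_DROP, motors_off)
  (M_PICK, evStart) → (M_DROP, spin_cw)
  (M_PICK, evStop) → (M_HALT, spin_cw)
  (M_PICK, evContact) → (M_DROP, arm_retract)  ← event matches
  (M_PICK, evError) → (M_DROP, spin_ccw)
event = evContact selects (M_DROP, arm_retract)

mode=M_DROP action=arm_retract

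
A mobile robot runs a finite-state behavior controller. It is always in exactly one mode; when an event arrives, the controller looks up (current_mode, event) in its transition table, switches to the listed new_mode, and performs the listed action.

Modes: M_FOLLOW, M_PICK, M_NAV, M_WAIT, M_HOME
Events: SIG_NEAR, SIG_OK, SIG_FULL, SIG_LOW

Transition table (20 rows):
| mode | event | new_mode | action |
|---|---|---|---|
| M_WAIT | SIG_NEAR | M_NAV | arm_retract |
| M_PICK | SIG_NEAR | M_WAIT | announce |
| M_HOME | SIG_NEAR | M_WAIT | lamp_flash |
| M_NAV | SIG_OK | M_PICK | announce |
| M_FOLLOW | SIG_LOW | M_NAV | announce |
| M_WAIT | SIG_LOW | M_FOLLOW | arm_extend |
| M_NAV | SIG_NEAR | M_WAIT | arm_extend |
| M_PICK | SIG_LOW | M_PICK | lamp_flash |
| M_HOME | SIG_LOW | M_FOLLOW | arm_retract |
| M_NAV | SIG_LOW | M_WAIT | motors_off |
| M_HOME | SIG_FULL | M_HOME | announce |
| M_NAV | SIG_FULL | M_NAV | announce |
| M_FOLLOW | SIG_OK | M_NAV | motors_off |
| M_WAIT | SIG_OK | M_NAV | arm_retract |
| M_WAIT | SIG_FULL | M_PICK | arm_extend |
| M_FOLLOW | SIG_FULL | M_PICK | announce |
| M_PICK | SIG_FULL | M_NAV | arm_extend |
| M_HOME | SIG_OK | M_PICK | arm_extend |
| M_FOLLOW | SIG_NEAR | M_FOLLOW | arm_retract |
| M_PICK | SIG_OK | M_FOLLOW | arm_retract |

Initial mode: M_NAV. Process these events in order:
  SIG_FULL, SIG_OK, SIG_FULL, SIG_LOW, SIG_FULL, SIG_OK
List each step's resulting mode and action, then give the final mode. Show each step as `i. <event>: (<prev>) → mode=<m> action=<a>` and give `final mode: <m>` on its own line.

1. SIG_FULL: (M_NAV) → mode=M_NAV action=announce
2. SIG_OK: (M_NAV) → mode=M_PICK action=announce
3. SIG_FULL: (M_PICK) → mode=M_NAV action=arm_extend
4. SIG_LOW: (M_NAV) → mode=M_WAIT action=motors_off
5. SIG_FULL: (M_WAIT) → mode=M_PICK action=arm_extend
6. SIG_OK: (M_PICK) → mode=M_FOLLOW action=arm_retract

final mode: M_FOLLOW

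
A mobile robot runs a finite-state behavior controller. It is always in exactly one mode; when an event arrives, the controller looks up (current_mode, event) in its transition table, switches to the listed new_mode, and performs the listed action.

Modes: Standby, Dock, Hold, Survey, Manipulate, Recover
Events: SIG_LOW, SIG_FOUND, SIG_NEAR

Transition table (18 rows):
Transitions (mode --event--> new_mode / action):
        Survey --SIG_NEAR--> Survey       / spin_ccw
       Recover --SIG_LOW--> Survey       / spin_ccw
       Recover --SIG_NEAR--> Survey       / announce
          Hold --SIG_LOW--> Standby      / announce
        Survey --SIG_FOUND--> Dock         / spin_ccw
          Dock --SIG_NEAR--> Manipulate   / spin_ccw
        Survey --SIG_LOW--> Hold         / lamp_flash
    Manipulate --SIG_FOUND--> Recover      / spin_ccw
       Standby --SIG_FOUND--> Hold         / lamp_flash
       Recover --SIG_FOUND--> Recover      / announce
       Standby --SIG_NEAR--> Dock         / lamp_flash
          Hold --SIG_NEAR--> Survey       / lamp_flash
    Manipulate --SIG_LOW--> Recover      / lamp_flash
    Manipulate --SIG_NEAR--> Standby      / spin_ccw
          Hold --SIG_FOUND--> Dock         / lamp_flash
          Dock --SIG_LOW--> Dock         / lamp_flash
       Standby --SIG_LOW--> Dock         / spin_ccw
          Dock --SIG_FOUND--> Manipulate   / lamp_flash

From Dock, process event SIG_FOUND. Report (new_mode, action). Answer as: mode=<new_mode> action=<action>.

mode=Manipulate action=lamp_flash

current mode = Dock; filter table to that mode:
  (Dock, SIG_NEAR) → (Manipulate, spin_ccw)
  (Dock, SIG_LOW) → (Dock, lamp_flash)
  (Dock, SIG_FOUND) → (Manipulate, lamp_flash)  ← event matches
event = SIG_FOUND selects (Manipulate, lamp_flash)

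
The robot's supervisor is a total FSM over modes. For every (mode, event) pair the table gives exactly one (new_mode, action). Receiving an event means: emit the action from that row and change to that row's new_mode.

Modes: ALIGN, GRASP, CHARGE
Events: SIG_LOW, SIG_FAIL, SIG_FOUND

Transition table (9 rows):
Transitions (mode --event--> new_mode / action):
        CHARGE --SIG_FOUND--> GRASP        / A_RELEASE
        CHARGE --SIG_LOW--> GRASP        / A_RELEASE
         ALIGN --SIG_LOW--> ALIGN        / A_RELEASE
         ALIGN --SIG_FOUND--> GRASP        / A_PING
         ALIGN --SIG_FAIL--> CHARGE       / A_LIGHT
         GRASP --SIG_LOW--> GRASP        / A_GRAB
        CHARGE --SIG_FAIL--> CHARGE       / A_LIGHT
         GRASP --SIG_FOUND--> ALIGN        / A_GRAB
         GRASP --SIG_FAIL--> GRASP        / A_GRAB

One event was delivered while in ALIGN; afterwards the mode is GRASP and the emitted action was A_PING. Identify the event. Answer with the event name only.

try SIG_LOW: (ALIGN, SIG_LOW) → (ALIGN, A_RELEASE)
try SIG_FAIL: (ALIGN, SIG_FAIL) → (CHARGE, A_LIGHT)
try SIG_FOUND: (ALIGN, SIG_FOUND) → (GRASP, A_PING)  ← matches

SIG_FOUND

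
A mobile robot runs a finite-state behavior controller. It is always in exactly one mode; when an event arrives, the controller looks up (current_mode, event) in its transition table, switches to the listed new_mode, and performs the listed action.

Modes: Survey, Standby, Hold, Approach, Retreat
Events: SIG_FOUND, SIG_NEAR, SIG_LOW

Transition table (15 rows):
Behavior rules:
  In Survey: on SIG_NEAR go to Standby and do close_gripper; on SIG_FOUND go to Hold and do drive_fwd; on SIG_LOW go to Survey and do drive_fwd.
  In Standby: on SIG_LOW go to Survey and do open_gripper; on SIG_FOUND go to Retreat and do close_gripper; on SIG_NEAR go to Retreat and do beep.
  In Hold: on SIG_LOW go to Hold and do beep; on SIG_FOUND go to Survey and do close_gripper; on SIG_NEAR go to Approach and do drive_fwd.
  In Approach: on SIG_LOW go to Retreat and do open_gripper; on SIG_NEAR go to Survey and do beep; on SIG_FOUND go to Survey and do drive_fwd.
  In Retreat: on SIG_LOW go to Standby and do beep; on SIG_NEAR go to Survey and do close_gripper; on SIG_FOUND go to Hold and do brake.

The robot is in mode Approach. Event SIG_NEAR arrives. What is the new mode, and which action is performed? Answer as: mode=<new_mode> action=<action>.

mode=Survey action=beep

current mode = Approach; filter table to that mode:
  (Approach, SIG_LOW) → (Retreat, open_gripper)
  (Approach, SIG_NEAR) → (Survey, beep)  ← event matches
  (Approach, SIG_FOUND) → (Survey, drive_fwd)
event = SIG_NEAR selects (Survey, beep)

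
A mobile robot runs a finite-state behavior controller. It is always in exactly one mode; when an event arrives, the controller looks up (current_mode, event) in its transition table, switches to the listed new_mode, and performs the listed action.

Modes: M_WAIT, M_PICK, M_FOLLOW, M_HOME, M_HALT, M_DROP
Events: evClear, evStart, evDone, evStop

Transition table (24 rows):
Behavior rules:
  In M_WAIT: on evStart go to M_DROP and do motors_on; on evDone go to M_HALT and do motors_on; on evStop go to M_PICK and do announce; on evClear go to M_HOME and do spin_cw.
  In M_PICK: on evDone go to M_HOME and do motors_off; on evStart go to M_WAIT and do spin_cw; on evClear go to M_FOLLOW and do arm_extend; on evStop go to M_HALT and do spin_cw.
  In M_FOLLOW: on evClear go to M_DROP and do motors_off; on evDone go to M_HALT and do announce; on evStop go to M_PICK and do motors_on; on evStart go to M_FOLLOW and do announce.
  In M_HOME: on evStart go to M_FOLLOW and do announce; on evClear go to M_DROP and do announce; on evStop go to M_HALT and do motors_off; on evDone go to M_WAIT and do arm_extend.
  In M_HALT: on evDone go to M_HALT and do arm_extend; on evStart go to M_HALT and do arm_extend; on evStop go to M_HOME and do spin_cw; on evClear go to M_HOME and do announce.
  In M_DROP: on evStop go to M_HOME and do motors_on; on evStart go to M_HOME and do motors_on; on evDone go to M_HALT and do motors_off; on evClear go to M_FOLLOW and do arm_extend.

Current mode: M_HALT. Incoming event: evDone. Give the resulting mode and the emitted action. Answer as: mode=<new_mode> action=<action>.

mode=M_HALT action=arm_extend

current mode = M_HALT; filter table to that mode:
  (M_HALT, evDone) → (M_HALT, arm_extend)  ← event matches
  (M_HALT, evStart) → (M_HALT, arm_extend)
  (M_HALT, evStop) → (M_HOME, spin_cw)
  (M_HALT, evClear) → (M_HOME, announce)
event = evDone selects (M_HALT, arm_extend)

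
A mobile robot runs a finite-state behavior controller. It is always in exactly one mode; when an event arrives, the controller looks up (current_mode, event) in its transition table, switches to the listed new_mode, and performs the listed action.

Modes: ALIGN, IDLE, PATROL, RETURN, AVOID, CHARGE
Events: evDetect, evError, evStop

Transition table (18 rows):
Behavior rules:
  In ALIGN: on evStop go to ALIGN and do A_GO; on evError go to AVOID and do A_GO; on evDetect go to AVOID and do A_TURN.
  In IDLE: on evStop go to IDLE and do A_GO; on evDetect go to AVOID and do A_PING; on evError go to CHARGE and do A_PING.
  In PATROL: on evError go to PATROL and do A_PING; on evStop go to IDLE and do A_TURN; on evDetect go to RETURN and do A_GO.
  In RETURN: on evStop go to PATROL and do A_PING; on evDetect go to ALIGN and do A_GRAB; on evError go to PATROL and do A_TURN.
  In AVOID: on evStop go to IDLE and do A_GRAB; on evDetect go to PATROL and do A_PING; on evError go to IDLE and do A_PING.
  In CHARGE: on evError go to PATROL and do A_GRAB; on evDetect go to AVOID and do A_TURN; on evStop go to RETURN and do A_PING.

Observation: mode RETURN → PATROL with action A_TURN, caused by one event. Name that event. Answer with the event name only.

evError

try evDetect: (RETURN, evDetect) → (ALIGN, A_GRAB)
try evError: (RETURN, evError) → (PATROL, A_TURN)  ← matches
try evStop: (RETURN, evStop) → (PATROL, A_PING)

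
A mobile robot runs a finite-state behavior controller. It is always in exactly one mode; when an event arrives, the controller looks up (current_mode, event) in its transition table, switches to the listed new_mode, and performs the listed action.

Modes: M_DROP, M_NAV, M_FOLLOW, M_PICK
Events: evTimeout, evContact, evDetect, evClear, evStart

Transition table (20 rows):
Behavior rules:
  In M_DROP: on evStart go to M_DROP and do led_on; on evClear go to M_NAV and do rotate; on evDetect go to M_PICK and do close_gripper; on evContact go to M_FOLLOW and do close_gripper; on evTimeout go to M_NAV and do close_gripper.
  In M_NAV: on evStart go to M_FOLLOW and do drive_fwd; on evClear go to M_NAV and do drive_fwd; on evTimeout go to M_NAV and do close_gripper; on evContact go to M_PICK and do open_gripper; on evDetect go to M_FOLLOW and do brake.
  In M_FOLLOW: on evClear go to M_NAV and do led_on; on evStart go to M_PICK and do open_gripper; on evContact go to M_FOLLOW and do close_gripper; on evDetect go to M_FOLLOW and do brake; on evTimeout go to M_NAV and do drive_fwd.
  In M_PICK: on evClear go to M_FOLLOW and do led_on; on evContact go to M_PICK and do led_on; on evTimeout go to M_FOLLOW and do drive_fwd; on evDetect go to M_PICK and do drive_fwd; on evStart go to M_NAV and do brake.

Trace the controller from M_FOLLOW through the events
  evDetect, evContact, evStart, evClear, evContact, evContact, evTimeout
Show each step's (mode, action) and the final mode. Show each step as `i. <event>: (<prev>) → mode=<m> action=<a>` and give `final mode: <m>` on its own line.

1. evDetect: (M_FOLLOW) → mode=M_FOLLOW action=brake
2. evContact: (M_FOLLOW) → mode=M_FOLLOW action=close_gripper
3. evStart: (M_FOLLOW) → mode=M_PICK action=open_gripper
4. evClear: (M_PICK) → mode=M_FOLLOW action=led_on
5. evContact: (M_FOLLOW) → mode=M_FOLLOW action=close_gripper
6. evContact: (M_FOLLOW) → mode=M_FOLLOW action=close_gripper
7. evTimeout: (M_FOLLOW) → mode=M_NAV action=drive_fwd

final mode: M_NAV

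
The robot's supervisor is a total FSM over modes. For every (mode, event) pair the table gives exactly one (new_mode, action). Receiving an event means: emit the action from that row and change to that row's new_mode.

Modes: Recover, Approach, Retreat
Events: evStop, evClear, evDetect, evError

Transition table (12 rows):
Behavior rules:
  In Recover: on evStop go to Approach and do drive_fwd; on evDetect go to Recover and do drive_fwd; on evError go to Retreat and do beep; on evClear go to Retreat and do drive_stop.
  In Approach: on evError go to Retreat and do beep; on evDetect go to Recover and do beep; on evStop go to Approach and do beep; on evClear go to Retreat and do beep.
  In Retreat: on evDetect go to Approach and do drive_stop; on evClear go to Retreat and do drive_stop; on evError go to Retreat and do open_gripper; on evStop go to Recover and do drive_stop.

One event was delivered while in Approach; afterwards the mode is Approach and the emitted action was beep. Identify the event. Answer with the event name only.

try evStop: (Approach, evStop) → (Approach, beep)  ← matches
try evClear: (Approach, evClear) → (Retreat, beep)
try evDetect: (Approach, evDetect) → (Recover, beep)
try evError: (Approach, evError) → (Retreat, beep)

evStop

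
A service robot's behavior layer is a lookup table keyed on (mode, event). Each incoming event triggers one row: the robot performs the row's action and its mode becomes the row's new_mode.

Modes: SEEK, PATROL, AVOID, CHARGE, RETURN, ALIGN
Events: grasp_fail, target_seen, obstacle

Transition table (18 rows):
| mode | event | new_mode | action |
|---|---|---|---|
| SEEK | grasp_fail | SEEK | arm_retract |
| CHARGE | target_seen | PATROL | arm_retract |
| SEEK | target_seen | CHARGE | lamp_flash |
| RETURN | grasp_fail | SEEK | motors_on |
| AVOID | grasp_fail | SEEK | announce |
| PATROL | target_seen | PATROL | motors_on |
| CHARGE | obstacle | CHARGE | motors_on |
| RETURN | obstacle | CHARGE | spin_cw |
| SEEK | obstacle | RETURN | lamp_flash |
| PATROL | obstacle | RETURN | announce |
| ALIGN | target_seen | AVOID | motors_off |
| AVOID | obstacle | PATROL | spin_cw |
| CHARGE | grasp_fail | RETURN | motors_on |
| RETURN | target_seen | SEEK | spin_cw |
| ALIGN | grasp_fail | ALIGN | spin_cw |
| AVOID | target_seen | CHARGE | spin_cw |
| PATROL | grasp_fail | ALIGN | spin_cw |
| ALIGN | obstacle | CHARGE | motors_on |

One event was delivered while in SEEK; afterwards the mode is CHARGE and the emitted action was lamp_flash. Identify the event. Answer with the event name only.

target_seen

try grasp_fail: (SEEK, grasp_fail) → (SEEK, arm_retract)
try target_seen: (SEEK, target_seen) → (CHARGE, lamp_flash)  ← matches
try obstacle: (SEEK, obstacle) → (RETURN, lamp_flash)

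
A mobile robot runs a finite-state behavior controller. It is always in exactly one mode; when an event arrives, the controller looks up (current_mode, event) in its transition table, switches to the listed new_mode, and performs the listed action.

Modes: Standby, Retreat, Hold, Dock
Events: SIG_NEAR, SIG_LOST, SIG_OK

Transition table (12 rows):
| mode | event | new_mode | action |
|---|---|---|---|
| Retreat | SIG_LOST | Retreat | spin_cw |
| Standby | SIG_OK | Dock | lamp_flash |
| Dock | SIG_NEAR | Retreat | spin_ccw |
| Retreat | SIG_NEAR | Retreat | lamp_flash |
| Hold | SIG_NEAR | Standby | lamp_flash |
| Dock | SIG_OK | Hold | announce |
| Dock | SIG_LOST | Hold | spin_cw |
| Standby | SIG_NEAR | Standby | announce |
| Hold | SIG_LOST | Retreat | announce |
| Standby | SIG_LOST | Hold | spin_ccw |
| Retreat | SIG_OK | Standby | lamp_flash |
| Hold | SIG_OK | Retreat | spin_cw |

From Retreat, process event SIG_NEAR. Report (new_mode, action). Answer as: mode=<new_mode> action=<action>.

mode=Retreat action=lamp_flash

current mode = Retreat; filter table to that mode:
  (Retreat, SIG_LOST) → (Retreat, spin_cw)
  (Retreat, SIG_NEAR) → (Retreat, lamp_flash)  ← event matches
  (Retreat, SIG_OK) → (Standby, lamp_flash)
event = SIG_NEAR selects (Retreat, lamp_flash)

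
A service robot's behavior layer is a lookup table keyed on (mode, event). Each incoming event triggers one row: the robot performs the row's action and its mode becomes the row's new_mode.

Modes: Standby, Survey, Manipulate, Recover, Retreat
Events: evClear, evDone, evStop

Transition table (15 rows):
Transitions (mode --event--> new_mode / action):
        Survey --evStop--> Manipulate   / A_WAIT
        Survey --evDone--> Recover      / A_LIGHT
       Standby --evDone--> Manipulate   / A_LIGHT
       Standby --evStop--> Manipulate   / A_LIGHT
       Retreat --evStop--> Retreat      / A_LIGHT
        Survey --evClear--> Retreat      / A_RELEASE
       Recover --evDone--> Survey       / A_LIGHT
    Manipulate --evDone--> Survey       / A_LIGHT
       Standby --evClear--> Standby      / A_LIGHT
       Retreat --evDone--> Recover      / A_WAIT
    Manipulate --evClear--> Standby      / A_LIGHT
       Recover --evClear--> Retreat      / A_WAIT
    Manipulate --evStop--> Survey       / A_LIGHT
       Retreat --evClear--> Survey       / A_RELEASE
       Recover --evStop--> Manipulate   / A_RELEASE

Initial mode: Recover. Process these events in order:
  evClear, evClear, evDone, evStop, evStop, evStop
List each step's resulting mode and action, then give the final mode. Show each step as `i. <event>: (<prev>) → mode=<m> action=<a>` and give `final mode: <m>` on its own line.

1. evClear: (Recover) → mode=Retreat action=A_WAIT
2. evClear: (Retreat) → mode=Survey action=A_RELEASE
3. evDone: (Survey) → mode=Recover action=A_LIGHT
4. evStop: (Recover) → mode=Manipulate action=A_RELEASE
5. evStop: (Manipulate) → mode=Survey action=A_LIGHT
6. evStop: (Survey) → mode=Manipulate action=A_WAIT

final mode: Manipulate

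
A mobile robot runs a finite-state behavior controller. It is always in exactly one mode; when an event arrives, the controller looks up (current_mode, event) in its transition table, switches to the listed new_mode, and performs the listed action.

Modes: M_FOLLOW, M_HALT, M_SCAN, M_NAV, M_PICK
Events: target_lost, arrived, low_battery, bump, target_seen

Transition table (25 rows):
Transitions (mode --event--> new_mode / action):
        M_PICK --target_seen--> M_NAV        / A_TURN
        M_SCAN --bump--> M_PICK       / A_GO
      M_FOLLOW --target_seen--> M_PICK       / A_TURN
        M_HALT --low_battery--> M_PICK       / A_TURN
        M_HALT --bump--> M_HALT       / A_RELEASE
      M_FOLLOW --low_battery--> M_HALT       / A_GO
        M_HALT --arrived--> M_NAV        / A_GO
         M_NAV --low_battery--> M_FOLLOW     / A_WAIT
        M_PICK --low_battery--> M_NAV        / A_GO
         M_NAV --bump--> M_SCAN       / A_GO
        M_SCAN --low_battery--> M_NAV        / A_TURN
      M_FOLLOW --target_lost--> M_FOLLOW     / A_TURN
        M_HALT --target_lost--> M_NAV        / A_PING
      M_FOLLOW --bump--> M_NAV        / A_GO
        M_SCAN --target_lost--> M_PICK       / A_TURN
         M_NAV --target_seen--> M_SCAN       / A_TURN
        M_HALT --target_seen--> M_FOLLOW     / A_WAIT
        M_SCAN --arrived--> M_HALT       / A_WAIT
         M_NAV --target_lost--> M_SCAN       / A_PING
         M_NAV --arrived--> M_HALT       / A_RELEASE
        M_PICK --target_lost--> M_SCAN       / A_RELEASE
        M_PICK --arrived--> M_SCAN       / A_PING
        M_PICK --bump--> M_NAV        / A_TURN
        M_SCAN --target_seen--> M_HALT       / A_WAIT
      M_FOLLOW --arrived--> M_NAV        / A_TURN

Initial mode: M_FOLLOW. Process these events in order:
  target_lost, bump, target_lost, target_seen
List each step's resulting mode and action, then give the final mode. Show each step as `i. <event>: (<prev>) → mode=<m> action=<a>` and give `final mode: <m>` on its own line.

1. target_lost: (M_FOLLOW) → mode=M_FOLLOW action=A_TURN
2. bump: (M_FOLLOW) → mode=M_NAV action=A_GO
3. target_lost: (M_NAV) → mode=M_SCAN action=A_PING
4. target_seen: (M_SCAN) → mode=M_HALT action=A_WAIT

final mode: M_HALT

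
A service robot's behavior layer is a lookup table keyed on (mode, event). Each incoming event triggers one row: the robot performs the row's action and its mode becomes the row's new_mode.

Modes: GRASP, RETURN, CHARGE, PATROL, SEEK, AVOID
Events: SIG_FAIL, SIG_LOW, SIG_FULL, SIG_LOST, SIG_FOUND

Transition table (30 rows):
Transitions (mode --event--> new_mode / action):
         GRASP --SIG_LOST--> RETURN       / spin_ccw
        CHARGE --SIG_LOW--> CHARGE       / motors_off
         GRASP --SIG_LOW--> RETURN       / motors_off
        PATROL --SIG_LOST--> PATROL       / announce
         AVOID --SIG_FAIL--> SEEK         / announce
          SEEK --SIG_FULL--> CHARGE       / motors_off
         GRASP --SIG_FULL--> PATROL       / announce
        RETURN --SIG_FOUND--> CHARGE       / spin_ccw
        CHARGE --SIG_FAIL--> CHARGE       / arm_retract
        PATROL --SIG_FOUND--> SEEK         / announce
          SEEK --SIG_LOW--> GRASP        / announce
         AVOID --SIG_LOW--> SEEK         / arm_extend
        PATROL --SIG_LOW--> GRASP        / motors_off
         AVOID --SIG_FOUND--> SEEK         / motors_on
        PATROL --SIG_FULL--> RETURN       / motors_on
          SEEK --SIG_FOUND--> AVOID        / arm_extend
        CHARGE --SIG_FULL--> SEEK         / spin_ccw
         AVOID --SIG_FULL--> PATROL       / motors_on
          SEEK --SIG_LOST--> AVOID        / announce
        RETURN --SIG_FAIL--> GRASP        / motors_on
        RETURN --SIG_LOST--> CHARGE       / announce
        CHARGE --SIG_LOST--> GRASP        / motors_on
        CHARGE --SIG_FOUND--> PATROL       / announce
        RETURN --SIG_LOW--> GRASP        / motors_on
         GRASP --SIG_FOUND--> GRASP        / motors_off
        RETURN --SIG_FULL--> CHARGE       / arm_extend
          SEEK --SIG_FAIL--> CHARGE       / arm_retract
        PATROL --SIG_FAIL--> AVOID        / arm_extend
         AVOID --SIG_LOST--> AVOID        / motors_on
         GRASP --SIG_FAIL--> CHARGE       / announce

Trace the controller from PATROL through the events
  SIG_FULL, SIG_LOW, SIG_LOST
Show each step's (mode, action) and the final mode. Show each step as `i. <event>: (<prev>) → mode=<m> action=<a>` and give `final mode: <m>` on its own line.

1. SIG_FULL: (PATROL) → mode=RETURN action=motors_on
2. SIG_LOW: (RETURN) → mode=GRASP action=motors_on
3. SIG_LOST: (GRASP) → mode=RETURN action=spin_ccw

final mode: RETURN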